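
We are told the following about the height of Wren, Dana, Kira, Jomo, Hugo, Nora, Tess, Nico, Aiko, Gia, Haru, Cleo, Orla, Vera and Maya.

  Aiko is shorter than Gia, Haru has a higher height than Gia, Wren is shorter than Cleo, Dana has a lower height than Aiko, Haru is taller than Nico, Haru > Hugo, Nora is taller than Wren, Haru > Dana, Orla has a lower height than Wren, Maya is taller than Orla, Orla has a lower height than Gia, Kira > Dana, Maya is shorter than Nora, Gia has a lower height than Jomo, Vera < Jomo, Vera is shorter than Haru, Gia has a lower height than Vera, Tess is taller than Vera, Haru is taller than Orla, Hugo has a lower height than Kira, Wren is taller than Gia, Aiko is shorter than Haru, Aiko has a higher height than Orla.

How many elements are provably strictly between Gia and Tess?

1

Chaining upward from Gia reaches: Vera, Jomo, Wren, Nora, Haru, Cleo.
Chaining downward from Tess reaches: Dana, Orla, Aiko, Vera.
Strictly between Gia and Tess are those in both lists: Vera — 1 element.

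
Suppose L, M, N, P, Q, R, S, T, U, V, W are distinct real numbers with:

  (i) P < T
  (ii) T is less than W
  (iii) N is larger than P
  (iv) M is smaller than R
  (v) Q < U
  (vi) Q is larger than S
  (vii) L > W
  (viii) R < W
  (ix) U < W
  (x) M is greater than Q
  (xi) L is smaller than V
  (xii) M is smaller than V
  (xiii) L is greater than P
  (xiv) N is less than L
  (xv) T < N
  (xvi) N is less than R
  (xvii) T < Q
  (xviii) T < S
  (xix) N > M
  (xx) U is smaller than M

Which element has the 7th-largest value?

U

Piecing the relations together gives one ordering: P < T < S < Q < U < M < N < R < W < L < V.
Counting 7 from the largest end gives U.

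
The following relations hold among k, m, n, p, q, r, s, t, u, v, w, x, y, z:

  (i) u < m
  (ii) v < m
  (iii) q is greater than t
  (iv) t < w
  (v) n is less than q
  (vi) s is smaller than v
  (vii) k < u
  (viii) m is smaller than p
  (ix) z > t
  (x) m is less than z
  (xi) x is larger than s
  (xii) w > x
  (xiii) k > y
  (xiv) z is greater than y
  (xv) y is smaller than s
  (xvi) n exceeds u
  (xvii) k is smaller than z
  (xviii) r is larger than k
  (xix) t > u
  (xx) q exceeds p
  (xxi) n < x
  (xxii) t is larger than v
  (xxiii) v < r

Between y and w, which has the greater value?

w

Link the given pairs in sequence: y < k; k < u; u < n; n < x; x < w.
Chaining these gives y < k < u < n < x < w.
So y < w; w is the larger of the two.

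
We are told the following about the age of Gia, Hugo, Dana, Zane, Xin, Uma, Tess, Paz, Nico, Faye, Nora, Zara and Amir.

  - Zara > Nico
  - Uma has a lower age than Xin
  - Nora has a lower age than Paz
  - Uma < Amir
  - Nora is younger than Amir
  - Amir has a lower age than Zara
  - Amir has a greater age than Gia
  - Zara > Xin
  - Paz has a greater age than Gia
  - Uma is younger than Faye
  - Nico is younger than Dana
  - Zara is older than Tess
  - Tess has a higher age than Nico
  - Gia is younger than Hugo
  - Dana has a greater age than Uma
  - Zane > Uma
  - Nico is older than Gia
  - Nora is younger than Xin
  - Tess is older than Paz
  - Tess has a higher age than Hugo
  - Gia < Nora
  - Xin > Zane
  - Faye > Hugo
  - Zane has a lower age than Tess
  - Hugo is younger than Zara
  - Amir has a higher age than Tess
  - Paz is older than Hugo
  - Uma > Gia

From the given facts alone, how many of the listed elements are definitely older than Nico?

Directly above Nico: Dana, Tess, Zara.
One step further: Amir (4 so far).
Nothing else is reachable above Nico; 4 in all.

4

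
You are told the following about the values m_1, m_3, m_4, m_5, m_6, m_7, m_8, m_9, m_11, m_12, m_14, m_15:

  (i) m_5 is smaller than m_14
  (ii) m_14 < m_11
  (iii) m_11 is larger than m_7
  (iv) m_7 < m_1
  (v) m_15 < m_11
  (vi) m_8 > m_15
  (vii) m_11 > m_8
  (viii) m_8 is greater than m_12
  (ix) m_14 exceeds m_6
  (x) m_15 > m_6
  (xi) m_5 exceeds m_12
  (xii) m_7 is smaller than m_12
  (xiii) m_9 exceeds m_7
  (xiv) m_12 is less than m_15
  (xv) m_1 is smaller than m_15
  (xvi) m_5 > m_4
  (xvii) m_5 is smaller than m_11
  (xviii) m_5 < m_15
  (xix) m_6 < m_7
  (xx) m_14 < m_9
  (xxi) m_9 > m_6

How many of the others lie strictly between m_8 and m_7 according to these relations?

The relations place m_7 below m_8. An element lies strictly between them when it is forced above m_7 and also forced below m_8.
Above m_7: {m_12, m_1, m_5, m_15, m_14, m_11, m_9}. Below m_8: {m_6, m_4, m_12, m_1, m_5, m_15}.
Intersection: {m_12, m_1, m_5, m_15} — 4.

4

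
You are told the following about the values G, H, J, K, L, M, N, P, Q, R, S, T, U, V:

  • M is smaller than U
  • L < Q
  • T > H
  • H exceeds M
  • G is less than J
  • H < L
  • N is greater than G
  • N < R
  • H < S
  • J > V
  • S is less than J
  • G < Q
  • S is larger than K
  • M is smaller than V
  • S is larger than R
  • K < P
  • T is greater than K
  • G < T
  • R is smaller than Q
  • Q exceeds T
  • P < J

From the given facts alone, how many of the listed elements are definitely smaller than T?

4

From T the given relations immediately reach H, G, K.
From those, M — 4 in total.
Nothing else is reachable below T; 4 in all.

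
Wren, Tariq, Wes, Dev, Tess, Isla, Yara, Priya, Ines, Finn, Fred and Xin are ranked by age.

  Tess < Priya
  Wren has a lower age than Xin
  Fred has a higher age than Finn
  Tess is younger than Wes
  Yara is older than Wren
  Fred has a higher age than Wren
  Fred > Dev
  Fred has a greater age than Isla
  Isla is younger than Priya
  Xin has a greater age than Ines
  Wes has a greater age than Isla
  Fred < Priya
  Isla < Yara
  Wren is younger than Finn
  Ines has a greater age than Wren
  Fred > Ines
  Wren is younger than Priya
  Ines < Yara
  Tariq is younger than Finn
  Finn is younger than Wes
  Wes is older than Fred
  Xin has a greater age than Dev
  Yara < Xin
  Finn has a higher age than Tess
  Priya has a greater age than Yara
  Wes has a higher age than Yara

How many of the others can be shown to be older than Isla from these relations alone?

5

The elements the relations force above Isla are Yara, Xin, Fred, Priya, Wes — no chain reaches any other.
That is 5.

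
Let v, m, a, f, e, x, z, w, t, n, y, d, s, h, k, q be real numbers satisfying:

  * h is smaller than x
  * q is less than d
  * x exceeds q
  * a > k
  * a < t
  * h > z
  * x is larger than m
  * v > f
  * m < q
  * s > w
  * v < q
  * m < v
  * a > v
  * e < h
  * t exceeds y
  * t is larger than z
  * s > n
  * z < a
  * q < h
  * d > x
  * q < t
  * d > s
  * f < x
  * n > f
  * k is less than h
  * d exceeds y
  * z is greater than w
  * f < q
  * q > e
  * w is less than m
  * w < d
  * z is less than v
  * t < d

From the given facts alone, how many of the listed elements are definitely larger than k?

The elements the relations force above k are a, t, h, x, d — no chain reaches any other.
That is 5.

5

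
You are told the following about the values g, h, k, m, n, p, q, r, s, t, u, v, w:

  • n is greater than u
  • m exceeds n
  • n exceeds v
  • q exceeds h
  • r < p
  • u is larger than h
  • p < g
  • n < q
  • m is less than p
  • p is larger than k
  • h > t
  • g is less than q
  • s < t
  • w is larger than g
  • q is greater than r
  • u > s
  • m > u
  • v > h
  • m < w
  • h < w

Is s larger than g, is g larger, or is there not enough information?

s < t and t < h give s < h.
With h < u: s < t < h < u.
Then u < n extends the chain to n.
With n < m: s < t < h < u < n < m.
With m < p: s < t < h < u < n < m < p.
With p < g: s < t < h < u < n < m < p < g.
So g is larger.

g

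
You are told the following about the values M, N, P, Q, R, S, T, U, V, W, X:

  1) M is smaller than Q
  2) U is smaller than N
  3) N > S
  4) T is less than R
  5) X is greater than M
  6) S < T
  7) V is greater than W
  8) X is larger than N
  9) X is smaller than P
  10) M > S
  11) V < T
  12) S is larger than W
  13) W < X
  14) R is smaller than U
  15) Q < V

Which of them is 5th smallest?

Chaining the given pairs: W < S < M < Q < V < T < R < U < N < X < P.
Counting 5 from the smallest end gives V.

V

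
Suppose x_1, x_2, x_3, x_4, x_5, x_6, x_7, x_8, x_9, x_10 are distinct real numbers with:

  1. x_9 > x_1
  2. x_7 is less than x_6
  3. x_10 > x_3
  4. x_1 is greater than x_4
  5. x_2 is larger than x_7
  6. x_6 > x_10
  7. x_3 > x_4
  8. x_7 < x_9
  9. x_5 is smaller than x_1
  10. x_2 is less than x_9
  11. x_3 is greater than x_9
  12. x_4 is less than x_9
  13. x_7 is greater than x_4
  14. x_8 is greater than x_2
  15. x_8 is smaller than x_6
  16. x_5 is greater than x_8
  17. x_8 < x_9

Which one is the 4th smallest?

The consecutive relations fix a unique order: x_4 < x_7 < x_2 < x_8 < x_5 < x_1 < x_9 < x_3 < x_10 < x_6.
The 4th smallest is x_8.

x_8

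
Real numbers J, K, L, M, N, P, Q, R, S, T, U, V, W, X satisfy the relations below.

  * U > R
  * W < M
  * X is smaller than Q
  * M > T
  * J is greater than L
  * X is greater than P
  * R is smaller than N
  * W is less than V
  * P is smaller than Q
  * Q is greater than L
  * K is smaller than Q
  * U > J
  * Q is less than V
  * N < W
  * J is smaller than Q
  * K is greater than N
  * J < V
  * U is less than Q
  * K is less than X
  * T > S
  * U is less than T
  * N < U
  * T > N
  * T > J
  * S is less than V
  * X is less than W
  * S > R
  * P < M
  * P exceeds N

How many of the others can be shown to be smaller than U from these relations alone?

From U the given relations immediately reach R, N, J.
From those, L — 4 in total.
Nothing else is reachable below U; 4 in all.

4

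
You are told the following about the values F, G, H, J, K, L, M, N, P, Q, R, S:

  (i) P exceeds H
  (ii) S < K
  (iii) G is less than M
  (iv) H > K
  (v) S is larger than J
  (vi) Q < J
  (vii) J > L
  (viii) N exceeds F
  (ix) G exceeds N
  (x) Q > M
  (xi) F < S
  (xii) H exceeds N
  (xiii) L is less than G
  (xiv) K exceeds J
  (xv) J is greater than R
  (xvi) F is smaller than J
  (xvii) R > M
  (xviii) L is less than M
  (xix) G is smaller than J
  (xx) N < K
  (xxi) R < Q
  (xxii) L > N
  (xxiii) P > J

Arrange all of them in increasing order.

The consecutive links are each given: F < N; N < L; L < G; G < M; M < R; R < Q; Q < J; J < S; S < K; K < H; H < P.

F < N < L < G < M < R < Q < J < S < K < H < P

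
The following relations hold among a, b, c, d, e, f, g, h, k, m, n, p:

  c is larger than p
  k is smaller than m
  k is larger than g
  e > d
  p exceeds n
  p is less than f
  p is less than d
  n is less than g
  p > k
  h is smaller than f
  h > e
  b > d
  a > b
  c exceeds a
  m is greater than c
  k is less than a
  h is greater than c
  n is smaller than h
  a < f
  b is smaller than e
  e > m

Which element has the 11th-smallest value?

h

Chaining the given pairs: n < g < k < p < d < b < a < c < m < e < h < f.
Counting 11 from the smallest end gives h.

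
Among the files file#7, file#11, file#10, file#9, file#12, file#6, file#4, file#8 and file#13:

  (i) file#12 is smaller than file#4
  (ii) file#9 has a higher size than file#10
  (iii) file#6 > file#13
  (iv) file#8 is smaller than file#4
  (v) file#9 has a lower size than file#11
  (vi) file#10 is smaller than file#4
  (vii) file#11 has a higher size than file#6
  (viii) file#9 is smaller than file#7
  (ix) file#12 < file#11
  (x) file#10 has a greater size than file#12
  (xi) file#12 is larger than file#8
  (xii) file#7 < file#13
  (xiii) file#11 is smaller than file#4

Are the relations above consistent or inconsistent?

Every relation is compatible with file#8 < file#12 < file#10 < file#9 < file#7 < file#13 < file#6 < file#11 < file#4; the set is consistent.

consistent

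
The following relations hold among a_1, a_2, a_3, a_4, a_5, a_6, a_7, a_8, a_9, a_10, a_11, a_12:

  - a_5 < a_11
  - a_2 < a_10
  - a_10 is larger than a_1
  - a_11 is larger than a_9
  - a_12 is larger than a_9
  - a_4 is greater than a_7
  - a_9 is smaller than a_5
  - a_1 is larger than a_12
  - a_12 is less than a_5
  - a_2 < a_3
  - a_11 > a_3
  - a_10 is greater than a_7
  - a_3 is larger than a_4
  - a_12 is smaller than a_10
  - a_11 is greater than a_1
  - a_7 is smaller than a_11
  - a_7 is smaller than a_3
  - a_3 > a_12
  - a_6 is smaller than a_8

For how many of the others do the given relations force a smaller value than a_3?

5

Directly below a_3: a_2, a_7, a_4, a_12.
One step further: a_9 (5 so far).
Nothing else is reachable below a_3; 5 in all.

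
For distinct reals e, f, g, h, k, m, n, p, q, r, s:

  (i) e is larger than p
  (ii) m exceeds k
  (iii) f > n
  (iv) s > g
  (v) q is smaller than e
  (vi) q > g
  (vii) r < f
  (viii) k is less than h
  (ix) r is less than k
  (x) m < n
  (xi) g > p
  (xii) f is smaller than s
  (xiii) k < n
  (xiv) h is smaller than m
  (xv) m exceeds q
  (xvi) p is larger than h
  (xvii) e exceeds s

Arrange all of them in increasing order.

Each adjacent pair is fixed by a given relation: r < k; k < h; h < p; p < g; g < q; q < m; m < n; n < f; f < s; s < e. Chaining them end to end gives the full order.

r < k < h < p < g < q < m < n < f < s < e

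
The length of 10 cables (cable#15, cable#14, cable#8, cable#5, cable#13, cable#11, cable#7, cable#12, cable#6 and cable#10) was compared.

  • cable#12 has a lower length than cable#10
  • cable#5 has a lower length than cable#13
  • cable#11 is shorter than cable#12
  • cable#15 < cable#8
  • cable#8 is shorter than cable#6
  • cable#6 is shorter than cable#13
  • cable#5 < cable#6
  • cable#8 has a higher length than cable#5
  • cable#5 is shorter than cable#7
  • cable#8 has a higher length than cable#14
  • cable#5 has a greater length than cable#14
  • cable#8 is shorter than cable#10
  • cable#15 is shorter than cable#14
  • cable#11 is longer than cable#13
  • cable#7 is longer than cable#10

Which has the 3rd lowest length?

Piecing the relations together gives one ordering: cable#15 < cable#14 < cable#5 < cable#8 < cable#6 < cable#13 < cable#11 < cable#12 < cable#10 < cable#7.
Counting 3 from the smallest end gives cable#5.

cable#5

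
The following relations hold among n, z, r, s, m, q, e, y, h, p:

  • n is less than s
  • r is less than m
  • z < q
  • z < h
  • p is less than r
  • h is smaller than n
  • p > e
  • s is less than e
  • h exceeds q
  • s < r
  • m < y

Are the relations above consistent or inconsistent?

consistent

Every relation is compatible with z < q < h < n < s < e < p < r < m < y; the set is consistent.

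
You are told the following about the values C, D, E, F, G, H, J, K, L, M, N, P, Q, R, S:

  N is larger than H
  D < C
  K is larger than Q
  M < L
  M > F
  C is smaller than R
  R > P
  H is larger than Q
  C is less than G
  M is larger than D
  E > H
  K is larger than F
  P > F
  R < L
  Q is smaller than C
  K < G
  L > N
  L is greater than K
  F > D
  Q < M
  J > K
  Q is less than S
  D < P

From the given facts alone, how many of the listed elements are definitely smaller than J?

4

Directly below J: K.
One step further: Q, F (3 so far).
One step further: D (4 so far).
No other element is forced below J by the given relations, so the count is 4.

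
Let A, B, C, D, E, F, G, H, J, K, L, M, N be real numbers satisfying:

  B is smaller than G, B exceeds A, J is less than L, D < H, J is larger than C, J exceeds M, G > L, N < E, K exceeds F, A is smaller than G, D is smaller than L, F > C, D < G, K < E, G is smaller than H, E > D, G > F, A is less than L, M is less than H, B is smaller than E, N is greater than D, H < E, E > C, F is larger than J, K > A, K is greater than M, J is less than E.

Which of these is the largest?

C is not greatest since C < J; D is not greatest since D < N; A is not greatest since A < B; N is not greatest since N < E; M is not greatest since M < J; J is not greatest since J < L; F is not greatest since F < K; L is not greatest since L < G; B is not greatest since B < G; G is not greatest since G < H; K is not greatest since K < E; H is not greatest since H < E.
Only E has nothing above it, so E is the largest.

E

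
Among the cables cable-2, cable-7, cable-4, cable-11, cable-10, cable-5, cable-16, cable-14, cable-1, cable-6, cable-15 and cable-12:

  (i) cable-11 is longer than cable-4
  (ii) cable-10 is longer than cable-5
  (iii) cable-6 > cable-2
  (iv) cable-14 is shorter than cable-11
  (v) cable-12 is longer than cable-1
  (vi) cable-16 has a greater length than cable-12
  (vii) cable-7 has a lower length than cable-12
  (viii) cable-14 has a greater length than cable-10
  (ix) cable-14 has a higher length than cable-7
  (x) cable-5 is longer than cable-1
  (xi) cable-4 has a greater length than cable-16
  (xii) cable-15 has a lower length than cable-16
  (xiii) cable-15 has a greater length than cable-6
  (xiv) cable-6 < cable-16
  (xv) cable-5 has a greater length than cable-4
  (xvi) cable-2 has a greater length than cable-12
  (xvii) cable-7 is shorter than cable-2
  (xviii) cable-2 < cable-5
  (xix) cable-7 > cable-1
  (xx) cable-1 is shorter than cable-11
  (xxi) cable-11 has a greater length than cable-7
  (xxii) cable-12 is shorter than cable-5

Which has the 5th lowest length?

cable-6

Piecing the relations together gives one ordering: cable-1 < cable-7 < cable-12 < cable-2 < cable-6 < cable-15 < cable-16 < cable-4 < cable-5 < cable-10 < cable-14 < cable-11.
The 5th smallest is cable-6.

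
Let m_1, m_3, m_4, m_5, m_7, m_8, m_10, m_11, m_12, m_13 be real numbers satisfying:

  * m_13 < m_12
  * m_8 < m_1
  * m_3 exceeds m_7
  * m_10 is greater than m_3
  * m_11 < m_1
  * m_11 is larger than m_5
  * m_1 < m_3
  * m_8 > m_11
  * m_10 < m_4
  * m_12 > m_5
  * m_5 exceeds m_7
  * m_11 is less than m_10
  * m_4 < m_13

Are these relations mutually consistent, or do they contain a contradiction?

consistent

The single ordering m_7 < m_5 < m_11 < m_8 < m_1 < m_3 < m_10 < m_4 < m_13 < m_12 satisfies every listed relation, so no contradiction arises.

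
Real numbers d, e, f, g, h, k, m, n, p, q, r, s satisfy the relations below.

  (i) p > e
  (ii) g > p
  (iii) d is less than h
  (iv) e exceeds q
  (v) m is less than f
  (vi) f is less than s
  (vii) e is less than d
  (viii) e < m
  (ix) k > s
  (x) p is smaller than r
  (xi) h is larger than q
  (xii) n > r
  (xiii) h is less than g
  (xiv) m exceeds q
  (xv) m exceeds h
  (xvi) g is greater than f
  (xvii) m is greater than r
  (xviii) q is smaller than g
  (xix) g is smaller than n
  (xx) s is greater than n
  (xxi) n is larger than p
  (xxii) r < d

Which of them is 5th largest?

Chaining the given pairs: q < e < p < r < d < h < m < f < g < n < s < k.
Counting 5 from the largest end gives f.

f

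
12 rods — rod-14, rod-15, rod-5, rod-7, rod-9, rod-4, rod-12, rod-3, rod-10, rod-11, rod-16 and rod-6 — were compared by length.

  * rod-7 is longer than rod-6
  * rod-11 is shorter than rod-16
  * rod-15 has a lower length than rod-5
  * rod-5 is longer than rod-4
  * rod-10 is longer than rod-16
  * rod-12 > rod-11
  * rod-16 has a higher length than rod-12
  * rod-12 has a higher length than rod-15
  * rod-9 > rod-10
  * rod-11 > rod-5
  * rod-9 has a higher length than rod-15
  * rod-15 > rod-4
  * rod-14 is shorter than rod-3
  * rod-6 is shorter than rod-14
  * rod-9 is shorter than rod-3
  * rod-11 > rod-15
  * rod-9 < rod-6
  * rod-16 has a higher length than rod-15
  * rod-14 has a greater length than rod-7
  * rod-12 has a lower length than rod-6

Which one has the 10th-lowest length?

rod-7

Chaining the given pairs: rod-4 < rod-15 < rod-5 < rod-11 < rod-12 < rod-16 < rod-10 < rod-9 < rod-6 < rod-7 < rod-14 < rod-3.
The 10th smallest is rod-7.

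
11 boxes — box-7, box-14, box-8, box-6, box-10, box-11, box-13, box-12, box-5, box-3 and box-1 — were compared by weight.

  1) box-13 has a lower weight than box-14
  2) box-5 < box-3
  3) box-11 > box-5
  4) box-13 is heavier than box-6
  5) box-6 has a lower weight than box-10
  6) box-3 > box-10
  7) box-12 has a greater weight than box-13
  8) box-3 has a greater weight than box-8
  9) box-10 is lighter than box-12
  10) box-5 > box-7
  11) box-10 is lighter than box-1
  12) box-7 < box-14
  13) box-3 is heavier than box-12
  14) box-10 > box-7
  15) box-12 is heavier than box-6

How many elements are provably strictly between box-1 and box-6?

1

The relations place box-6 below box-1. An element lies strictly between them when it is forced above box-6 and also forced below box-1.
Above box-6: {box-13, box-14, box-10, box-12, box-3}. Below box-1: {box-7, box-10}.
Intersection: {box-10} — 1.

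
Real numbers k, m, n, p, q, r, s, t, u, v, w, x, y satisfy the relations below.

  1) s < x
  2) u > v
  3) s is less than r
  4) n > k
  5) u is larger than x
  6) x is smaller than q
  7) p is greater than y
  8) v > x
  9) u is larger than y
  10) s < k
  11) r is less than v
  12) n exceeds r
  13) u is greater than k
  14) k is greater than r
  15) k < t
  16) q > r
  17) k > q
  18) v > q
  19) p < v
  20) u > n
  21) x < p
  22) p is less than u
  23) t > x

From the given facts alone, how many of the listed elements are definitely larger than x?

7

The elements the relations force above x are q, p, k, t, v, n, u — no chain reaches any other.
That is 7.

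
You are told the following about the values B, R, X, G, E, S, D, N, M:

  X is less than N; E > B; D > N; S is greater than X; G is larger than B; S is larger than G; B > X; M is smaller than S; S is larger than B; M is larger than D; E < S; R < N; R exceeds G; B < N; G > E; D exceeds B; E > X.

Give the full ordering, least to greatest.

X < B < E < G < R < N < D < M < S

Each adjacent pair is fixed by a given relation: X < B; B < E; E < G; G < R; R < N; N < D; D < M; M < S. Chaining them end to end gives the full order.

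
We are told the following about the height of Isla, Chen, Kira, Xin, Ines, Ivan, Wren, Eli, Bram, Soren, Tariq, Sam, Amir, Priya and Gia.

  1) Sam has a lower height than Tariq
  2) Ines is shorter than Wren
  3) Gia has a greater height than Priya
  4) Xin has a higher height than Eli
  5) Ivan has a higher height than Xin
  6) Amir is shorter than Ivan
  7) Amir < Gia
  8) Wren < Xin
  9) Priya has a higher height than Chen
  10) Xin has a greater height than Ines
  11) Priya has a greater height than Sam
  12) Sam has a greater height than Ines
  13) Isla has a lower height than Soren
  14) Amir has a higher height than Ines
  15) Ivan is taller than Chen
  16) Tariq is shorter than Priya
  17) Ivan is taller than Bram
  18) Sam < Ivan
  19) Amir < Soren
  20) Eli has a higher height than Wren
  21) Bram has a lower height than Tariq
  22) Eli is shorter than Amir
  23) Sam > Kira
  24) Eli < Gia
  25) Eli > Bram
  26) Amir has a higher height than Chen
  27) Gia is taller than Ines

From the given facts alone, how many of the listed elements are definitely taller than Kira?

5

From Kira the given relations immediately reach Sam.
From those, Tariq, Priya, Ivan — 4 in total.
From those, Gia — 5 in total.
No other element is forced above Kira by the given relations, so the count is 5.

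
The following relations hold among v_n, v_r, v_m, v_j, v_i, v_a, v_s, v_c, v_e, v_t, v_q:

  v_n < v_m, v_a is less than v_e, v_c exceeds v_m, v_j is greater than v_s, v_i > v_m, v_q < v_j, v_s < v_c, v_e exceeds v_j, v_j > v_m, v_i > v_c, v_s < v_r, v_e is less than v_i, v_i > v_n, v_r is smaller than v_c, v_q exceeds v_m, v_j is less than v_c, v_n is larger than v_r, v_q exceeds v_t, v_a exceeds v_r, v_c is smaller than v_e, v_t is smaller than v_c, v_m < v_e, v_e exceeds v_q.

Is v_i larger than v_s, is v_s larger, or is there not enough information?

v_i

Link the given pairs in sequence: v_s < v_r; v_r < v_n; v_n < v_m; v_m < v_q; v_q < v_j; v_j < v_c; v_c < v_e; v_e < v_i.
Together: v_s < v_r < v_n < v_m < v_q < v_j < v_c < v_e < v_i.
So v_i is larger.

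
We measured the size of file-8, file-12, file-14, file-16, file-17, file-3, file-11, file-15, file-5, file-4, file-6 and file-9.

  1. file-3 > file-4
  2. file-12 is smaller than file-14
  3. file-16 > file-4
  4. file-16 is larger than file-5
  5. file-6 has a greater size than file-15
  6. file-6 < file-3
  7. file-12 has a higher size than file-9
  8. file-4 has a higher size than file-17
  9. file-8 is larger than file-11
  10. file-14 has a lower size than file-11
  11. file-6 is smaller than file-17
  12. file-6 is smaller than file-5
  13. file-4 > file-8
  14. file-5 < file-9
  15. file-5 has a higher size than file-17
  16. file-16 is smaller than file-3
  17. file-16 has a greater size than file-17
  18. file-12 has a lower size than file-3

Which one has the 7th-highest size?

file-12

Piecing the relations together gives one ordering: file-15 < file-6 < file-17 < file-5 < file-9 < file-12 < file-14 < file-11 < file-8 < file-4 < file-16 < file-3.
Counting 7 from the largest end gives file-12.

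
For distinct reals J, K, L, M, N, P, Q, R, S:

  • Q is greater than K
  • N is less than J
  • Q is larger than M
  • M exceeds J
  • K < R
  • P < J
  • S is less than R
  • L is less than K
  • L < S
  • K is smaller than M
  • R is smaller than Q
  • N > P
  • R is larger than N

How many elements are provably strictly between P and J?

1

The relations place P below J. An element lies strictly between them when it is forced above P and also forced below J.
Above P: {N, R, M, Q}. Below J: {N}.
Intersection: {N} — 1.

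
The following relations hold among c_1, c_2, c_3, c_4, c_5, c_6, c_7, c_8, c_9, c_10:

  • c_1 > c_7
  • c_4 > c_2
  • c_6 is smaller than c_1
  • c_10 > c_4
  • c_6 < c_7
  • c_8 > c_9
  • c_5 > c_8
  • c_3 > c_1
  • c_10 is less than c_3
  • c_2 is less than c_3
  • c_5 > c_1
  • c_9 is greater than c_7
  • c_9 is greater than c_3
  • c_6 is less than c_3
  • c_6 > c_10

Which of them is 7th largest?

c_6

Chaining the given pairs: c_2 < c_4 < c_10 < c_6 < c_7 < c_1 < c_3 < c_9 < c_8 < c_5.
Counting 7 from the largest end gives c_6.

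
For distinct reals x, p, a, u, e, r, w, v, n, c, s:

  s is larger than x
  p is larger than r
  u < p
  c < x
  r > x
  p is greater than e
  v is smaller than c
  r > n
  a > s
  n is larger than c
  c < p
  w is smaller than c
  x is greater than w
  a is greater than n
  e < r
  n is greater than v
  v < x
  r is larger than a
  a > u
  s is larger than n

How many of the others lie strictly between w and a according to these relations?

4

Chaining upward from w reaches: c, n, x, s, r, p.
Chaining downward from a reaches: v, c, u, n, x, s.
Strictly between w and a are those in both lists: c, n, x, s — 4 elements.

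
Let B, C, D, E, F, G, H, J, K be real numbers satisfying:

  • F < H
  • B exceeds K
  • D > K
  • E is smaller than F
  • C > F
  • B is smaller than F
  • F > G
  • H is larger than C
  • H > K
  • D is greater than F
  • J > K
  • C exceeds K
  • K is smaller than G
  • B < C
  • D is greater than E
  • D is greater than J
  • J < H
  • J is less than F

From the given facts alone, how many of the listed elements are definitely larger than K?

7

From K the given relations immediately reach J, B, G, C, D, H.
From those, F — 7 in total.
No other element is forced above K by the given relations, so the count is 7.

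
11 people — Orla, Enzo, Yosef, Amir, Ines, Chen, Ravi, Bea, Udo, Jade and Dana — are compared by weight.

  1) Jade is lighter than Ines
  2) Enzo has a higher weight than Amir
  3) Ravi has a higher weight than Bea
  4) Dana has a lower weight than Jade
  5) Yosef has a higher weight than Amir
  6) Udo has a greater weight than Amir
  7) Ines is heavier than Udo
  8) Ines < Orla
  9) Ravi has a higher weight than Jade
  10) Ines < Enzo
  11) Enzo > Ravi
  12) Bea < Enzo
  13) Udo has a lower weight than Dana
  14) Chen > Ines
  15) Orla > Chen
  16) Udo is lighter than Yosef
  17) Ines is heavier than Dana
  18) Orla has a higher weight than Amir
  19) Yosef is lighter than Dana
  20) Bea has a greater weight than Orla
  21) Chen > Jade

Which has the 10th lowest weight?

Ravi

Piecing the relations together gives one ordering: Amir < Udo < Yosef < Dana < Jade < Ines < Chen < Orla < Bea < Ravi < Enzo.
Counting 10 from the smallest end gives Ravi.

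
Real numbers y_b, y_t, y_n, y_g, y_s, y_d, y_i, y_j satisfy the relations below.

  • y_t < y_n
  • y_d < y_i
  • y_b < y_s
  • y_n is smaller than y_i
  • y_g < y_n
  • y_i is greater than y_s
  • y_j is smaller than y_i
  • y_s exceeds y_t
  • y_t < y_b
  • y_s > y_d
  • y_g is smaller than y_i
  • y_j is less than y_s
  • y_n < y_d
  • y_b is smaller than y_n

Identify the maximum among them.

y_i

y_j is not greatest since y_j < y_i; y_t is not greatest since y_t < y_n; y_g is not greatest since y_g < y_n; y_b is not greatest since y_b < y_n; y_n is not greatest since y_n < y_d; y_d is not greatest since y_d < y_i; y_s is not greatest since y_s < y_i.
Only y_i has nothing above it, so y_i is the maximum.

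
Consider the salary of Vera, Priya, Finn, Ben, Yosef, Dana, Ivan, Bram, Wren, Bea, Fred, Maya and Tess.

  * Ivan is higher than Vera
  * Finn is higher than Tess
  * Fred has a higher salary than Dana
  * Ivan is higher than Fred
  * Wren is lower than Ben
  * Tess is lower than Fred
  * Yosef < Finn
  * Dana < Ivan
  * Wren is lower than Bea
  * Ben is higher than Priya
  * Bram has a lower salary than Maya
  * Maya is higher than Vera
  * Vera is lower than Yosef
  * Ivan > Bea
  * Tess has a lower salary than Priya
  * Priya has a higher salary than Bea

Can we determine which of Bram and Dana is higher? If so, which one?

Following every chain through Bram: above Bram we get Maya.
Dana is not reached, and no chain runs the other way from Dana to Bram.
So the given relations leave the order of Bram and Dana undetermined.

undetermined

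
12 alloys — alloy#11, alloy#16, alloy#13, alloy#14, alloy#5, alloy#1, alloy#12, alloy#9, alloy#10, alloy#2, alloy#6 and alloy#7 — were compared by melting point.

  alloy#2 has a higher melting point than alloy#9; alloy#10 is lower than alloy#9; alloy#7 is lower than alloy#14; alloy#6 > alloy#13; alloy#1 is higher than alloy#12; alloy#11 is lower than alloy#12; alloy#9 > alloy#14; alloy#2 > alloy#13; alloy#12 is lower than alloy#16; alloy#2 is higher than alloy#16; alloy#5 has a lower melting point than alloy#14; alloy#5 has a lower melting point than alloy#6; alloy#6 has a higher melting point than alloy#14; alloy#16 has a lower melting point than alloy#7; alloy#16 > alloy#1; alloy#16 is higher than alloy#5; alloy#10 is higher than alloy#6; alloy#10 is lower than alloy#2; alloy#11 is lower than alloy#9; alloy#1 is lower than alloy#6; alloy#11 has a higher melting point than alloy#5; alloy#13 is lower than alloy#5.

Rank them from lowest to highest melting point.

Each adjacent pair is fixed by a given relation: alloy#13 < alloy#5; alloy#5 < alloy#11; alloy#11 < alloy#12; alloy#12 < alloy#1; alloy#1 < alloy#16; alloy#16 < alloy#7; alloy#7 < alloy#14; alloy#14 < alloy#6; alloy#6 < alloy#10; alloy#10 < alloy#9; alloy#9 < alloy#2. Chaining them end to end gives the full order.

alloy#13 < alloy#5 < alloy#11 < alloy#12 < alloy#1 < alloy#16 < alloy#7 < alloy#14 < alloy#6 < alloy#10 < alloy#9 < alloy#2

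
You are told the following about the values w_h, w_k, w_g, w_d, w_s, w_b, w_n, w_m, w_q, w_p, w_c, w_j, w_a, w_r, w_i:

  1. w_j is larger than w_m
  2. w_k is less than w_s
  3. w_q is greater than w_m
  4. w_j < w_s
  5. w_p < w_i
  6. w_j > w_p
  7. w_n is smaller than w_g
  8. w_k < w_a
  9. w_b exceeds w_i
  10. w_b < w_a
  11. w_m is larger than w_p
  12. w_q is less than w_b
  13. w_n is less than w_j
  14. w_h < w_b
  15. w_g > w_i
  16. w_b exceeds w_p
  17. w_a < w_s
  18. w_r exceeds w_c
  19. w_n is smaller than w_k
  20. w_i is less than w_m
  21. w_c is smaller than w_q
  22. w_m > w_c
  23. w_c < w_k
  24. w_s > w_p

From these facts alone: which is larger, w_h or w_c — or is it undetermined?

undetermined

Following every chain through w_h: above w_h we get w_b, w_a, w_s.
w_c is not reached, and no chain runs the other way from w_c to w_h.
So the given relations leave the order of w_h and w_c undetermined.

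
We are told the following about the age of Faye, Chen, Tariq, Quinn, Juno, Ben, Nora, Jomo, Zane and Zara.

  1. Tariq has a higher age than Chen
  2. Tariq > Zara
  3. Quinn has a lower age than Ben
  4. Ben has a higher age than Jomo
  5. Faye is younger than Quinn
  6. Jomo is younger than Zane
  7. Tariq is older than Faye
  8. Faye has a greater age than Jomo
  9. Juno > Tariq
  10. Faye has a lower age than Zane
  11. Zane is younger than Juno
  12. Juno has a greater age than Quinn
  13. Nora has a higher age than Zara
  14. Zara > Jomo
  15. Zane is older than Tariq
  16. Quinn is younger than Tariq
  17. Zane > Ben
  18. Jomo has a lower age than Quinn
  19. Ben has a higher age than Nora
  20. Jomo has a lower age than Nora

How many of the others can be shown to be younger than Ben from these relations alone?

The elements the relations force below Ben are Jomo, Zara, Nora, Faye, Quinn — no chain reaches any other.
That is 5.

5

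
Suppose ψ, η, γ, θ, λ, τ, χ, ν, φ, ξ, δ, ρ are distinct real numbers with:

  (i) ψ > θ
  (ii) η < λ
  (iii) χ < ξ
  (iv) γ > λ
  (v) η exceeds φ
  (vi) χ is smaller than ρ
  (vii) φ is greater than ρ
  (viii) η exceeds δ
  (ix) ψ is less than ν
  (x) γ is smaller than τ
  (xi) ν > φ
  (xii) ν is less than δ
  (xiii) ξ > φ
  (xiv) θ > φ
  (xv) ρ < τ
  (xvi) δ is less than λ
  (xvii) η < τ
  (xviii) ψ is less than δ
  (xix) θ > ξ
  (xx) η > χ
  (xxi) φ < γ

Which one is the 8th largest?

Piecing the relations together gives one ordering: χ < ρ < φ < ξ < θ < ψ < ν < δ < η < λ < γ < τ.
Counting 8 from the largest end gives θ.

θ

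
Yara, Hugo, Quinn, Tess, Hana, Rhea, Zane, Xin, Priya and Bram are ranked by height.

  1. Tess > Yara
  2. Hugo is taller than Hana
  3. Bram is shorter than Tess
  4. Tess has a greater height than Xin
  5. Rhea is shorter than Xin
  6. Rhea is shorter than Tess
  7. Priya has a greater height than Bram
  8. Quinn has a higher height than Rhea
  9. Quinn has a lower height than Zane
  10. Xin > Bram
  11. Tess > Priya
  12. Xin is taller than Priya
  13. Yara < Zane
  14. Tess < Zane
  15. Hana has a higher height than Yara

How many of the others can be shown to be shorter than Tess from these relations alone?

5

The elements the relations force below Tess are Bram, Rhea, Yara, Priya, Xin — no chain reaches any other.
That is 5.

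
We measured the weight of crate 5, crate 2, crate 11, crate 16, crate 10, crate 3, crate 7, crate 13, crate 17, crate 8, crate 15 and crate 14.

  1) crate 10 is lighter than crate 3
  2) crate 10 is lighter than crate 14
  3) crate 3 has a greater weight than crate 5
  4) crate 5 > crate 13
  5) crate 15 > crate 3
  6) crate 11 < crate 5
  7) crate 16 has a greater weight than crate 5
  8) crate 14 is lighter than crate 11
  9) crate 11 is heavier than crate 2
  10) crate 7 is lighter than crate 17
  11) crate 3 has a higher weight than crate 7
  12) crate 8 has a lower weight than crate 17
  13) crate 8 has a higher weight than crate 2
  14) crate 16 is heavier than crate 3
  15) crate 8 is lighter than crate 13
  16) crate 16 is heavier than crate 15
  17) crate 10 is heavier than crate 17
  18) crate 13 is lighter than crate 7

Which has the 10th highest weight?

crate 13

The consecutive relations fix a unique order: crate 2 < crate 8 < crate 13 < crate 7 < crate 17 < crate 10 < crate 14 < crate 11 < crate 5 < crate 3 < crate 15 < crate 16.
Counting 10 from the largest end gives crate 13.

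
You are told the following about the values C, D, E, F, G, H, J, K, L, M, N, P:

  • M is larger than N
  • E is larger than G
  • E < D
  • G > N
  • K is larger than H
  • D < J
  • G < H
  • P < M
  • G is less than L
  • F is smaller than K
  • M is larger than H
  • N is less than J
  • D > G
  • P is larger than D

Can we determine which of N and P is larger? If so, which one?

N < G and G < E give N < E.
Then E < D extends the chain to D.
With D < P: N < G < E < D < P.
So P is larger.

P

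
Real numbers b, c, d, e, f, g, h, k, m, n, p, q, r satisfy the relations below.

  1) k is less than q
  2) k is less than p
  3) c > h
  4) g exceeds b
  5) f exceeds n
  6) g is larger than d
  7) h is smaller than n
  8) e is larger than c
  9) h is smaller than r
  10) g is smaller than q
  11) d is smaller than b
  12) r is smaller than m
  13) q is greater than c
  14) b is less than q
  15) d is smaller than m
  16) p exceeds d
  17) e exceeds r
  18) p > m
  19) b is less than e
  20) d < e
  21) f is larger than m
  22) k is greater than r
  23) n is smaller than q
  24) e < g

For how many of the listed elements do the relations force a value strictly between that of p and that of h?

3

The relations place h below p. An element lies strictly between them when it is forced above h and also forced below p.
Above h: {c, r, n, m, f, e, k, g, q}. Below p: {d, r, m, k}.
Intersection: {r, m, k} — 3.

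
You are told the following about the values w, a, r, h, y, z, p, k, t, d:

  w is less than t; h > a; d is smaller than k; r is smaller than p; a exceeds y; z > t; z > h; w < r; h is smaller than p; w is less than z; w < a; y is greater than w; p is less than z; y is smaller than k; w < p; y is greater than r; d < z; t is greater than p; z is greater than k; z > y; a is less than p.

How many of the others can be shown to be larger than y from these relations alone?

The elements the relations force above y are a, h, k, p, t, z — no chain reaches any other.
That is 6.

6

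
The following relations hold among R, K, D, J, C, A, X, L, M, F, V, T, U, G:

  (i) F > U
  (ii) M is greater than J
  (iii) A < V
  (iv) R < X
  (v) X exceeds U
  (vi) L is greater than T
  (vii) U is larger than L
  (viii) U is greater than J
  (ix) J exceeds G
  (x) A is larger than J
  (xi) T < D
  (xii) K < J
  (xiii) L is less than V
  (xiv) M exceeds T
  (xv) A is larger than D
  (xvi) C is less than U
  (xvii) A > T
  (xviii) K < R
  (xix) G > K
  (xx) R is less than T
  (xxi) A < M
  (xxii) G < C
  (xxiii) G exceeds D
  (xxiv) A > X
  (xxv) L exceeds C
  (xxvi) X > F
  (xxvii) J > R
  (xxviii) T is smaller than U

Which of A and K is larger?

Chaining the given relations: K < R < T < D < G < C < L < U < F < X < A.
So K < A; A is the larger of the two.

A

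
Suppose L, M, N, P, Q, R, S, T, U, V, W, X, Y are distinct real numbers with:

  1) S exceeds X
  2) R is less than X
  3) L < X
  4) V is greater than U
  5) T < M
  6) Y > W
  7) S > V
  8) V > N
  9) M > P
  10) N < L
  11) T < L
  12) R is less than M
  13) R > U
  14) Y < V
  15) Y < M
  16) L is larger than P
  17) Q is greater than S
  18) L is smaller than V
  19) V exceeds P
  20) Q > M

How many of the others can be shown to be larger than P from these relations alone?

6

The elements the relations force above P are L, X, V, M, S, Q — no chain reaches any other.
That is 6.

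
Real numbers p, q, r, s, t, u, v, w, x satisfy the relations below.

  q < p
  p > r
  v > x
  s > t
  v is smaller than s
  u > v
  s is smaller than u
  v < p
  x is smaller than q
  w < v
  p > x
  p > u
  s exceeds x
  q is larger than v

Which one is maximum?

p

r is not greatest since r < p; w is not greatest since w < v; x is not greatest since x < q; v is not greatest since v < p; t is not greatest since t < s; s is not greatest since s < u; u is not greatest since u < p; q is not greatest since q < p.
Only p has nothing above it, so p is the maximum.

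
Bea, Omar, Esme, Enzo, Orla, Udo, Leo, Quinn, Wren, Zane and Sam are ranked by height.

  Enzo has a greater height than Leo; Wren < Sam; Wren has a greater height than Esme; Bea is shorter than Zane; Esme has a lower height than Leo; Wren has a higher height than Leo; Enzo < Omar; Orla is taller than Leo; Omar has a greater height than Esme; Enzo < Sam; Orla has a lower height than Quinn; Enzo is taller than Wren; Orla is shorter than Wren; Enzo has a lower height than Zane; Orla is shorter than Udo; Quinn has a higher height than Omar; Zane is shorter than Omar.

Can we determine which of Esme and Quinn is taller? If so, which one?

Esme < Leo and Leo < Orla give Esme < Orla.
Then Orla < Wren extends the chain to Wren.
Then Wren < Enzo extends the chain to Enzo.
Then Enzo < Zane extends the chain to Zane.
Then Zane < Omar extends the chain to Omar.
Then Omar < Quinn extends the chain to Quinn.
So Quinn is taller.

Quinn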